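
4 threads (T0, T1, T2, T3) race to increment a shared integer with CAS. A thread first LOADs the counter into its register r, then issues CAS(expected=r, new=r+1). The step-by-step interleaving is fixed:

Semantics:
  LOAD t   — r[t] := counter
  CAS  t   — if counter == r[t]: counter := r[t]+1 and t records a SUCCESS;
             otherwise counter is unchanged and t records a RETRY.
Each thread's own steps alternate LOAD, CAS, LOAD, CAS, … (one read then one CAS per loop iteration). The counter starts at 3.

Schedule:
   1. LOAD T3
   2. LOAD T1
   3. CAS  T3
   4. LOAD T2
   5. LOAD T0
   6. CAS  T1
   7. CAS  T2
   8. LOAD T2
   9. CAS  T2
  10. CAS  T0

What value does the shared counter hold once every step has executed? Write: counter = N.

[1] T3.load  rd  (counter 3, T3.r 3)
[2] T1.load  rd  (counter 3, T1.r 3)
[3] T3.cas  hit  (counter 4, T3.r 3)
[4] T2.load  rd  (counter 4, T2.r 4)
[5] T0.load  rd  (counter 4, T0.r 4)
[6] T1.cas  miss  (counter 4, T1.r 3)
[7] T2.cas  hit  (counter 5, T2.r 4)
[8] T2.load  rd  (counter 5, T2.r 5)
[9] T2.cas  hit  (counter 6, T2.r 5)
[10] T0.cas  miss  (counter 6, T0.r 4)

counter = 6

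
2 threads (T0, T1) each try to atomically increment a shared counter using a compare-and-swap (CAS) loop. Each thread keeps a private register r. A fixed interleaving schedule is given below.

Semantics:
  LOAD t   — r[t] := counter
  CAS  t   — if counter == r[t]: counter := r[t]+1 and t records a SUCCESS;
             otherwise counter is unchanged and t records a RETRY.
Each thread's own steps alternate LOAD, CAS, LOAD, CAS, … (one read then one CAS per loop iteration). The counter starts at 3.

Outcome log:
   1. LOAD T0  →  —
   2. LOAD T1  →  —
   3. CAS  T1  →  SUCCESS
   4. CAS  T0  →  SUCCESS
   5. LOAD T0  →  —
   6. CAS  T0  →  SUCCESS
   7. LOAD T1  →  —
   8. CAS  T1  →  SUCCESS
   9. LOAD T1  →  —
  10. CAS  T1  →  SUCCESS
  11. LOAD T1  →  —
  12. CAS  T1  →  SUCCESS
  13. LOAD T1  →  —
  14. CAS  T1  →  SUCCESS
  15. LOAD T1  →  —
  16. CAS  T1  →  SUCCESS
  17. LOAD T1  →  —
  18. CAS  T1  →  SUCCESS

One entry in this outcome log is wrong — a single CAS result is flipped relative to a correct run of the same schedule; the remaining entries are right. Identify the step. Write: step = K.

step = 4

Re-executing:
step 1: T0 LOAD ⇒ load; ctr=3 reg=3
step 2: T1 LOAD ⇒ load; ctr=3 reg=3
step 3: T1 CAS ⇒ ok; ctr=4 reg=3
step 4: T0 CAS ⇒ retry; ctr=4 reg=3
step 5: T0 LOAD ⇒ load; ctr=4 reg=4
step 6: T0 CAS ⇒ ok; ctr=5 reg=4
step 7: T1 LOAD ⇒ load; ctr=5 reg=5
step 8: T1 CAS ⇒ ok; ctr=6 reg=5
step 9: T1 LOAD ⇒ load; ctr=6 reg=6
step 10: T1 CAS ⇒ ok; ctr=7 reg=6
step 11: T1 LOAD ⇒ load; ctr=7 reg=7
step 12: T1 CAS ⇒ ok; ctr=8 reg=7
step 13: T1 LOAD ⇒ load; ctr=8 reg=8
step 14: T1 CAS ⇒ ok; ctr=9 reg=8
step 15: T1 LOAD ⇒ load; ctr=9 reg=9
step 16: T1 CAS ⇒ ok; ctr=10 reg=9
step 17: T1 LOAD ⇒ load; ctr=10 reg=10
step 18: T1 CAS ⇒ ok; ctr=11 reg=10
Mismatch at 4.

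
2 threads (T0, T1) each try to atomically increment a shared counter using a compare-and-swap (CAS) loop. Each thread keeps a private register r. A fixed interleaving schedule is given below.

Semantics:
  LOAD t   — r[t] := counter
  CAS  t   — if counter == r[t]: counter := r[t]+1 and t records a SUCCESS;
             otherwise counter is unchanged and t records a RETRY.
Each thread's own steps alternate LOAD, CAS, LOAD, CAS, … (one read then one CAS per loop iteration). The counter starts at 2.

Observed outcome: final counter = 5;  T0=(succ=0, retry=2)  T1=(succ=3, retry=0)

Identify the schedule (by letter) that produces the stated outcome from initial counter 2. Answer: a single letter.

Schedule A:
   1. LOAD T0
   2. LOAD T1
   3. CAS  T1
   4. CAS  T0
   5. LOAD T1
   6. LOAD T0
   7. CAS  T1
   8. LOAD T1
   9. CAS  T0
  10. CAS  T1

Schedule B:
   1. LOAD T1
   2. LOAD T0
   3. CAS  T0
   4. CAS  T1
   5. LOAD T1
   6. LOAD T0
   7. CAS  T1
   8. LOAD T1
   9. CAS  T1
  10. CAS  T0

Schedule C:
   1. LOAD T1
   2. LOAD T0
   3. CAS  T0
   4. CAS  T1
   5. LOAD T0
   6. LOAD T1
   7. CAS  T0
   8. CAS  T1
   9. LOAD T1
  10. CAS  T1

Run A:
step 1: T0 LOAD ⇒ load; ctr=2 reg=2
step 2: T1 LOAD ⇒ load; ctr=2 reg=2
step 3: T1 CAS ⇒ ok; ctr=3 reg=2
step 4: T0 CAS ⇒ retry; ctr=3 reg=2
step 5: T1 LOAD ⇒ load; ctr=3 reg=3
step 6: T0 LOAD ⇒ load; ctr=3 reg=3
step 7: T1 CAS ⇒ ok; ctr=4 reg=3
step 8: T1 LOAD ⇒ load; ctr=4 reg=4
step 9: T0 CAS ⇒ retry; ctr=4 reg=3
step 10: T1 CAS ⇒ ok; ctr=5 reg=4

A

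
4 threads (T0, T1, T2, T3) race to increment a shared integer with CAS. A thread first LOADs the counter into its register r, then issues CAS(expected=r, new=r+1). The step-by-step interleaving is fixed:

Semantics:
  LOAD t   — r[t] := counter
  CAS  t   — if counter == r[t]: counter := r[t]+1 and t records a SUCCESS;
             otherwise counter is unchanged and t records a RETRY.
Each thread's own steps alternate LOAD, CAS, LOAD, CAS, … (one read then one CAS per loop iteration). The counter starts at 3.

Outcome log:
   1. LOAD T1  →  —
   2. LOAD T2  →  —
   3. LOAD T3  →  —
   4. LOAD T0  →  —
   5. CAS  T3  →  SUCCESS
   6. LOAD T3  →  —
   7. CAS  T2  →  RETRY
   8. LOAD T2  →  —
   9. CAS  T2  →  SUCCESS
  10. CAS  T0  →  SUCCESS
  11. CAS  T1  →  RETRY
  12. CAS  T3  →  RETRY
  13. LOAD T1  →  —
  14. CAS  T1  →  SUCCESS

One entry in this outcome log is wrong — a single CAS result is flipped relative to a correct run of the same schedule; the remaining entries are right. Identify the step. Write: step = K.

Correct run:
#1 T1 reads 3
#2 T2 reads 3
#3 T3 reads 3
#4 T0 reads 3
#5 T3 CAS(3→4) writes; counter now 4
#6 T3 reads 4
#7 T2 CAS(3→4) fails; counter now 4
#8 T2 reads 4
#9 T2 CAS(4→5) writes; counter now 5
#10 T0 CAS(3→4) fails; counter now 5
#11 T1 CAS(3→4) fails; counter now 5
#12 T3 CAS(4→5) fails; counter now 5
#13 T1 reads 5
#14 T1 CAS(5→6) writes; counter now 6
Flip is step 10.

step = 10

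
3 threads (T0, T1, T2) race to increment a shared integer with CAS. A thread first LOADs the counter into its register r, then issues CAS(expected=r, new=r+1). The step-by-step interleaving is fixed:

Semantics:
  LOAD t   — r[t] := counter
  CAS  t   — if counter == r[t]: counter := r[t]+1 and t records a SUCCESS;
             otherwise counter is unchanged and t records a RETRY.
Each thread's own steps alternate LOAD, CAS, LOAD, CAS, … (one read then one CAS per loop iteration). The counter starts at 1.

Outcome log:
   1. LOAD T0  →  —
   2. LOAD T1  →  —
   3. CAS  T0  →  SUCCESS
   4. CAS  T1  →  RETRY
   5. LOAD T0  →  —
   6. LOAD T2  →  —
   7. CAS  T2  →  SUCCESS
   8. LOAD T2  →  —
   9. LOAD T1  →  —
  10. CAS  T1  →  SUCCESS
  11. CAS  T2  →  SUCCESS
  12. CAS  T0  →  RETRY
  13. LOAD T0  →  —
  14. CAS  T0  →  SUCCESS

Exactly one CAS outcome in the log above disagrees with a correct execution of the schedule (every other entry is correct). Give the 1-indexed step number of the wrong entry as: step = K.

step = 11

Reference trace:
T0 LOAD — after: cnt=1, r=1 — load
T1 LOAD — after: cnt=1, r=1 — load
T0 CAS — after: cnt=2, r=1 — ok
T1 CAS — after: cnt=2, r=1 — retry
T0 LOAD — after: cnt=2, r=2 — load
T2 LOAD — after: cnt=2, r=2 — load
T2 CAS — after: cnt=3, r=2 — ok
T2 LOAD — after: cnt=3, r=3 — load
T1 LOAD — after: cnt=3, r=3 — load
T1 CAS — after: cnt=4, r=3 — ok
T2 CAS — after: cnt=4, r=3 — retry
T0 CAS — after: cnt=4, r=2 — retry
T0 LOAD — after: cnt=4, r=4 — load
T0 CAS — after: cnt=5, r=4 — ok
Mismatch at 11.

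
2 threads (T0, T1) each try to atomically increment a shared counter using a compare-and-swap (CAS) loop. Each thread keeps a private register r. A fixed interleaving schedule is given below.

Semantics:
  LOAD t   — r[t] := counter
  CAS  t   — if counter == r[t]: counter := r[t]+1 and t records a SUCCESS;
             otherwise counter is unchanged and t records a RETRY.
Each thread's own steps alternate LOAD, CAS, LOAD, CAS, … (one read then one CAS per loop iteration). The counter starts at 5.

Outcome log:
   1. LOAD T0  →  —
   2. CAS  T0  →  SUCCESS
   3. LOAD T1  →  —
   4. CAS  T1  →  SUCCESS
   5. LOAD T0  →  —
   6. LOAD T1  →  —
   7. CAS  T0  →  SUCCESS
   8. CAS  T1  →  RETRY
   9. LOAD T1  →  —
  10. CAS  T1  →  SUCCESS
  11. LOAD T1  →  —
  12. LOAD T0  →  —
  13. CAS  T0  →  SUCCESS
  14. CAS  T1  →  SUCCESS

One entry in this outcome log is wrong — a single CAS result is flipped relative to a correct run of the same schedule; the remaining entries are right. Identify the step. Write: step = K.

Reference trace:
1. LOAD T0 → mem=5 r[T0]=5 [LOAD]
2. CAS T0 → mem=6 r[T0]=5 [OK]
3. LOAD T1 → mem=6 r[T1]=6 [LOAD]
4. CAS T1 → mem=7 r[T1]=6 [OK]
5. LOAD T0 → mem=7 r[T0]=7 [LOAD]
6. LOAD T1 → mem=7 r[T1]=7 [LOAD]
7. CAS T0 → mem=8 r[T0]=7 [OK]
8. CAS T1 → mem=8 r[T1]=7 [RETRY]
9. LOAD T1 → mem=8 r[T1]=8 [LOAD]
10. CAS T1 → mem=9 r[T1]=8 [OK]
11. LOAD T1 → mem=9 r[T1]=9 [LOAD]
12. LOAD T0 → mem=9 r[T0]=9 [LOAD]
13. CAS T0 → mem=10 r[T0]=9 [OK]
14. CAS T1 → mem=10 r[T1]=9 [RETRY]
Mismatch at 14.

step = 14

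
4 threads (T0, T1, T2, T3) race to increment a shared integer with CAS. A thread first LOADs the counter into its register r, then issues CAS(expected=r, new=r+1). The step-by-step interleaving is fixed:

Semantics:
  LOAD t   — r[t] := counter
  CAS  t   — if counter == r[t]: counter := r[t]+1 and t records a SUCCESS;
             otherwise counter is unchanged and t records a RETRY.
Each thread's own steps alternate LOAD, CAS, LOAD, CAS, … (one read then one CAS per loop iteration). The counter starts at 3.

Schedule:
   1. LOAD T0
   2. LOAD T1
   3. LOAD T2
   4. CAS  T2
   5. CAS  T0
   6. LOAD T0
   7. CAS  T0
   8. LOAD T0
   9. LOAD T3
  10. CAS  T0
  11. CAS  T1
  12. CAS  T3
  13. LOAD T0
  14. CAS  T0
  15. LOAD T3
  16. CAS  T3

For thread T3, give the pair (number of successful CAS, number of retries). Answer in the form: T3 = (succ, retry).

#1 T0 reads 3
#2 T1 reads 3
#3 T2 reads 3
#4 T2 CAS(3→4) writes; counter now 4
#5 T0 CAS(3→4) fails; counter now 4
#6 T0 reads 4
#7 T0 CAS(4→5) writes; counter now 5
#8 T0 reads 5
#9 T3 reads 5
#10 T0 CAS(5→6) writes; counter now 6
#11 T1 CAS(3→4) fails; counter now 6
#12 T3 CAS(5→6) fails; counter now 6
#13 T0 reads 6
#14 T0 CAS(6→7) writes; counter now 7
#15 T3 reads 7
#16 T3 CAS(7→8) writes; counter now 8

T3 = (1, 1)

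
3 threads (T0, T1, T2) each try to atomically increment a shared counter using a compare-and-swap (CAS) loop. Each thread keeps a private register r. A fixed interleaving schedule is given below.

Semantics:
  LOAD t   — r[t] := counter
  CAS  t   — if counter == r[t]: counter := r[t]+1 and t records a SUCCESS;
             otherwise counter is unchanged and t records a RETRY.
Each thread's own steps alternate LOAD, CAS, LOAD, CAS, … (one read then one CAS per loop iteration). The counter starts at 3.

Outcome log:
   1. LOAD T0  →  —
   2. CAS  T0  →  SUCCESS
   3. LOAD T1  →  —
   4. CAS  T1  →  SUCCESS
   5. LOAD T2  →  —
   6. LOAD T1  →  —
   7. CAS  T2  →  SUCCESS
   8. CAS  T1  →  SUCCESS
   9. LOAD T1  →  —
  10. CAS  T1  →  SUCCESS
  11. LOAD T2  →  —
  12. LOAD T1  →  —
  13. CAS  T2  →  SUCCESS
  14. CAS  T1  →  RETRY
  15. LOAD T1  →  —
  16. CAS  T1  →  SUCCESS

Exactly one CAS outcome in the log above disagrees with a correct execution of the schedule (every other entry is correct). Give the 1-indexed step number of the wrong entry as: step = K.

step = 8

Correct run:
[1] T0.load  rd  (counter 3, T0.r 3)
[2] T0.cas  hit  (counter 4, T0.r 3)
[3] T1.load  rd  (counter 4, T1.r 4)
[4] T1.cas  hit  (counter 5, T1.r 4)
[5] T2.load  rd  (counter 5, T2.r 5)
[6] T1.load  rd  (counter 5, T1.r 5)
[7] T2.cas  hit  (counter 6, T2.r 5)
[8] T1.cas  miss  (counter 6, T1.r 5)
[9] T1.load  rd  (counter 6, T1.r 6)
[10] T1.cas  hit  (counter 7, T1.r 6)
[11] T2.load  rd  (counter 7, T2.r 7)
[12] T1.load  rd  (counter 7, T1.r 7)
[13] T2.cas  hit  (counter 8, T2.r 7)
[14] T1.cas  miss  (counter 8, T1.r 7)
[15] T1.load  rd  (counter 8, T1.r 8)
[16] T1.cas  hit  (counter 9, T1.r 8)
Flip is step 8.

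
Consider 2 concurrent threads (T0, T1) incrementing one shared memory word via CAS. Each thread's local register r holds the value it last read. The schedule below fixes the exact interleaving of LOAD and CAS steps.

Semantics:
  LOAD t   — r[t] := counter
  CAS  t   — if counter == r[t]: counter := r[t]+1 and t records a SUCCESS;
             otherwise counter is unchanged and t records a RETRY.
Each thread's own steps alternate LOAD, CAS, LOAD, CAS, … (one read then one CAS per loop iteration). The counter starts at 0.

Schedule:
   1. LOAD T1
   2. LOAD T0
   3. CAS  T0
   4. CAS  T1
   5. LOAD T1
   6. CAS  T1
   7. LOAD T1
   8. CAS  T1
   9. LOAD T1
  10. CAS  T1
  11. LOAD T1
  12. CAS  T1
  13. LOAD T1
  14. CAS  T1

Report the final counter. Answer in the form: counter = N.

   1) LOAD T1:  M=0  r_T1=0
   2) LOAD T0:  M=0  r_T0=0
   3) CAS  T0:  M=1  r_T0=0 ✓
   4) CAS  T1:  M=1  r_T1=0 ✗
   5) LOAD T1:  M=1  r_T1=1
   6) CAS  T1:  M=2  r_T1=1 ✓
   7) LOAD T1:  M=2  r_T1=2
   8) CAS  T1:  M=3  r_T1=2 ✓
   9) LOAD T1:  M=3  r_T1=3
  10) CAS  T1:  M=4  r_T1=3 ✓
  11) LOAD T1:  M=4  r_T1=4
  12) CAS  T1:  M=5  r_T1=4 ✓
  13) LOAD T1:  M=5  r_T1=5
  14) CAS  T1:  M=6  r_T1=5 ✓

counter = 6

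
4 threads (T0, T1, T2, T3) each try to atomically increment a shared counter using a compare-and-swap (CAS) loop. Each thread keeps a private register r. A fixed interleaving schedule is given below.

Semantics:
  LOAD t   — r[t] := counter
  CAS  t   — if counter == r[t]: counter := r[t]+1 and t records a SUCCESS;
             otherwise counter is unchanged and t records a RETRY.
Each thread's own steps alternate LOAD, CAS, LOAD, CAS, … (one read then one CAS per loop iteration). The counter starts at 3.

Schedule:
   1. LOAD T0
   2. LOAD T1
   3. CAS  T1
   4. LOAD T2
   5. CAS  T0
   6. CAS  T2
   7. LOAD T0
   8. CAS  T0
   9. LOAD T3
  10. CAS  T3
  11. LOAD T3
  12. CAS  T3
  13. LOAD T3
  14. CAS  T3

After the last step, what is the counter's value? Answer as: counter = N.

T0 LOAD — after: cnt=3, r=3 — load
T1 LOAD — after: cnt=3, r=3 — load
T1 CAS — after: cnt=4, r=3 — ok
T2 LOAD — after: cnt=4, r=4 — load
T0 CAS — after: cnt=4, r=3 — retry
T2 CAS — after: cnt=5, r=4 — ok
T0 LOAD — after: cnt=5, r=5 — load
T0 CAS — after: cnt=6, r=5 — ok
T3 LOAD — after: cnt=6, r=6 — load
T3 CAS — after: cnt=7, r=6 — ok
T3 LOAD — after: cnt=7, r=7 — load
T3 CAS — after: cnt=8, r=7 — ok
T3 LOAD — after: cnt=8, r=8 — load
T3 CAS — after: cnt=9, r=8 — ok

counter = 9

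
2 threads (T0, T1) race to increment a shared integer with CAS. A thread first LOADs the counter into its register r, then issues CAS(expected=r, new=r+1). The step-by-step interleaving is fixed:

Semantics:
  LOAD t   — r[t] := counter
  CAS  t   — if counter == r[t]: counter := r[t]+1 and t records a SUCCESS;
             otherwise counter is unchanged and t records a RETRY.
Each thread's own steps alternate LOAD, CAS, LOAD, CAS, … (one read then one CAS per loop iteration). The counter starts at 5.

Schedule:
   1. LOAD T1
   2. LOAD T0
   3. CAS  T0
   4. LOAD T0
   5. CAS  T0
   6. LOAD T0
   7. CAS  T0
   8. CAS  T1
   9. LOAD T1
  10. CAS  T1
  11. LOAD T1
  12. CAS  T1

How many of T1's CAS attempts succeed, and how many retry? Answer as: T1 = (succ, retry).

[1] T1.load  rd  (counter 5, T1.r 5)
[2] T0.load  rd  (counter 5, T0.r 5)
[3] T0.cas  hit  (counter 6, T0.r 5)
[4] T0.load  rd  (counter 6, T0.r 6)
[5] T0.cas  hit  (counter 7, T0.r 6)
[6] T0.load  rd  (counter 7, T0.r 7)
[7] T0.cas  hit  (counter 8, T0.r 7)
[8] T1.cas  miss  (counter 8, T1.r 5)
[9] T1.load  rd  (counter 8, T1.r 8)
[10] T1.cas  hit  (counter 9, T1.r 8)
[11] T1.load  rd  (counter 9, T1.r 9)
[12] T1.cas  hit  (counter 10, T1.r 9)

T1 = (2, 1)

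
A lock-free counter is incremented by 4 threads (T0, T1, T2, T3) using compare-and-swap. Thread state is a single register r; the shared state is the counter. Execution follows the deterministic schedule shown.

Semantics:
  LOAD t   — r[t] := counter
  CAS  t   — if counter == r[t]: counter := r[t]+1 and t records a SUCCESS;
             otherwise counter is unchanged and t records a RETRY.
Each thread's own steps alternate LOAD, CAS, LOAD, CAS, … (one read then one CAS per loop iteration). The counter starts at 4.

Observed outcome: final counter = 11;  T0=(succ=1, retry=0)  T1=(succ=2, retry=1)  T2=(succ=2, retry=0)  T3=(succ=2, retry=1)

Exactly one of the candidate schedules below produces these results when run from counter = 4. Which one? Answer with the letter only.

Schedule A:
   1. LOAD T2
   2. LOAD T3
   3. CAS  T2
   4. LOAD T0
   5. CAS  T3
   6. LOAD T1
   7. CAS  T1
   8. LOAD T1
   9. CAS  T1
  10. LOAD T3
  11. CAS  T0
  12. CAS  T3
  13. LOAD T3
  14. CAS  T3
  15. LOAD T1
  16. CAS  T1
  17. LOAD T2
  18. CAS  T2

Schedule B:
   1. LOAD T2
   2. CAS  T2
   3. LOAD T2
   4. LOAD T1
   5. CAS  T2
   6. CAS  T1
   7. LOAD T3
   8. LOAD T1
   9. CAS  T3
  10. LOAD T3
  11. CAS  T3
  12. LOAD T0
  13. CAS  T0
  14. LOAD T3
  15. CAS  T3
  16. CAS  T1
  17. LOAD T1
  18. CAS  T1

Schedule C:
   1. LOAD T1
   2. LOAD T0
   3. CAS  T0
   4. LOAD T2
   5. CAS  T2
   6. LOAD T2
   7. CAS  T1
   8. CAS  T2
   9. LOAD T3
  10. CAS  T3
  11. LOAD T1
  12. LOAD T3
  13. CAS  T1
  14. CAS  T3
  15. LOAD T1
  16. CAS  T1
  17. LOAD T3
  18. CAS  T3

Run C:
   1) LOAD T1:  M=4  r_T1=4
   2) LOAD T0:  M=4  r_T0=4
   3) CAS  T0:  M=5  r_T0=4 ✓
   4) LOAD T2:  M=5  r_T2=5
   5) CAS  T2:  M=6  r_T2=5 ✓
   6) LOAD T2:  M=6  r_T2=6
   7) CAS  T1:  M=6  r_T1=4 ✗
   8) CAS  T2:  M=7  r_T2=6 ✓
   9) LOAD T3:  M=7  r_T3=7
  10) CAS  T3:  M=8  r_T3=7 ✓
  11) LOAD T1:  M=8  r_T1=8
  12) LOAD T3:  M=8  r_T3=8
  13) CAS  T1:  M=9  r_T1=8 ✓
  14) CAS  T3:  M=9  r_T3=8 ✗
  15) LOAD T1:  M=9  r_T1=9
  16) CAS  T1:  M=10  r_T1=9 ✓
  17) LOAD T3:  M=10  r_T3=10
  18) CAS  T3:  M=11  r_T3=10 ✓

C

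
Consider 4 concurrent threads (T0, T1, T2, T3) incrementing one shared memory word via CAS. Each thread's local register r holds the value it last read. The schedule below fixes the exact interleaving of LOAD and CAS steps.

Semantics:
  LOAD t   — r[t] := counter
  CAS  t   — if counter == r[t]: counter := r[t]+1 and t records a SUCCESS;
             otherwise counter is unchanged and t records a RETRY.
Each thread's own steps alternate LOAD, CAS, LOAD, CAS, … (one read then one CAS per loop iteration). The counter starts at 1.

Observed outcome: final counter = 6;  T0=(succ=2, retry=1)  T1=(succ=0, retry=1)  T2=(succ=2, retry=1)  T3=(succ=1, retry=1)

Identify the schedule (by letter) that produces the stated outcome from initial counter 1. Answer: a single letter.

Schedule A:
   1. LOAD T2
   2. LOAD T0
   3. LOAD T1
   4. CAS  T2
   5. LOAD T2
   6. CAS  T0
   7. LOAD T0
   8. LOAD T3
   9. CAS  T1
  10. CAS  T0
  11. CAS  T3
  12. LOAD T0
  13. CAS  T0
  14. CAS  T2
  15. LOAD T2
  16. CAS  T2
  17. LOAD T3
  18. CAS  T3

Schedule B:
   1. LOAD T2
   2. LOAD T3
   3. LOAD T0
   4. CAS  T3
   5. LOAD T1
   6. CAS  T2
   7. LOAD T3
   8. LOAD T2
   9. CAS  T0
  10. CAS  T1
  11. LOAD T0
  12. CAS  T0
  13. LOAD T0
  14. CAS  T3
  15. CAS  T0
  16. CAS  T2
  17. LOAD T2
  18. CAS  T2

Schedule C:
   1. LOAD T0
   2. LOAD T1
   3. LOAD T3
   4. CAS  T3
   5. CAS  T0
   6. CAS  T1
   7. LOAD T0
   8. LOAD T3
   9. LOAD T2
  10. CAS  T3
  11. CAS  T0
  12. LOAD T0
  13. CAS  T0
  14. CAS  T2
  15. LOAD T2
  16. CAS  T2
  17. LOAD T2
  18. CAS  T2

Tracing schedule A:
[1] T2.load  rd  (counter 1, T2.r 1)
[2] T0.load  rd  (counter 1, T0.r 1)
[3] T1.load  rd  (counter 1, T1.r 1)
[4] T2.cas  hit  (counter 2, T2.r 1)
[5] T2.load  rd  (counter 2, T2.r 2)
[6] T0.cas  miss  (counter 2, T0.r 1)
[7] T0.load  rd  (counter 2, T0.r 2)
[8] T3.load  rd  (counter 2, T3.r 2)
[9] T1.cas  miss  (counter 2, T1.r 1)
[10] T0.cas  hit  (counter 3, T0.r 2)
[11] T3.cas  miss  (counter 3, T3.r 2)
[12] T0.load  rd  (counter 3, T0.r 3)
[13] T0.cas  hit  (counter 4, T0.r 3)
[14] T2.cas  miss  (counter 4, T2.r 2)
[15] T2.load  rd  (counter 4, T2.r 4)
[16] T2.cas  hit  (counter 5, T2.r 4)
[17] T3.load  rd  (counter 5, T3.r 5)
[18] T3.cas  hit  (counter 6, T3.r 5)

A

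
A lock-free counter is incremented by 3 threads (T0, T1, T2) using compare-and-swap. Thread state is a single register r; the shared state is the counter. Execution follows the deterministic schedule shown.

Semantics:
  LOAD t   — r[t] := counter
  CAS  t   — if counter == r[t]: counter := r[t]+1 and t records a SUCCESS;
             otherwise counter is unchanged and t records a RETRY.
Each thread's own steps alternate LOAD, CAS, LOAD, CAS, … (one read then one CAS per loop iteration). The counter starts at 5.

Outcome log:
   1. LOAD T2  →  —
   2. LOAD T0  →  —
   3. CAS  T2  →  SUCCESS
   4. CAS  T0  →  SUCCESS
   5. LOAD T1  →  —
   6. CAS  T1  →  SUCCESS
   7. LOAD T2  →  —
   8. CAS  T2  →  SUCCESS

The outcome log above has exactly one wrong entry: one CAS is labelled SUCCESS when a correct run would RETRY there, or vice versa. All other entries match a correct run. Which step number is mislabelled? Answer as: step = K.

Reference trace:
T2 LOAD — after: cnt=5, r=5 — load
T0 LOAD — after: cnt=5, r=5 — load
T2 CAS — after: cnt=6, r=5 — ok
T0 CAS — after: cnt=6, r=5 — retry
T1 LOAD — after: cnt=6, r=6 — load
T1 CAS — after: cnt=7, r=6 — ok
T2 LOAD — after: cnt=7, r=7 — load
T2 CAS — after: cnt=8, r=7 — ok
Flip is step 4.

step = 4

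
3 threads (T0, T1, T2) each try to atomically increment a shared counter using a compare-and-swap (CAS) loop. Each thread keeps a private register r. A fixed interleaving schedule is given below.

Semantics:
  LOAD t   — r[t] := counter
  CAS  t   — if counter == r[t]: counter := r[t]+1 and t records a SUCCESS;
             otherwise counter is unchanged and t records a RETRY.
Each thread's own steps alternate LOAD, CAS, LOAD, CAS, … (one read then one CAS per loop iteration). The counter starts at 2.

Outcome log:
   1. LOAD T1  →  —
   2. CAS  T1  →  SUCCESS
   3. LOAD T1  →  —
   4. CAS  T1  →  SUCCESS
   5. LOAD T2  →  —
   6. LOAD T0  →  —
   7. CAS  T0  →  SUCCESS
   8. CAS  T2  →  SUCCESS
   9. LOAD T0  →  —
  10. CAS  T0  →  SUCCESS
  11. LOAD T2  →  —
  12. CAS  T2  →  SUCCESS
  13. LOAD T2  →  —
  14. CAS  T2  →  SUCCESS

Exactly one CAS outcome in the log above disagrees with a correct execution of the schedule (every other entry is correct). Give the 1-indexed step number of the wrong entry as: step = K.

Re-executing:
#1 T1 reads 2
#2 T1 CAS(2→3) writes; counter now 3
#3 T1 reads 3
#4 T1 CAS(3→4) writes; counter now 4
#5 T2 reads 4
#6 T0 reads 4
#7 T0 CAS(4→5) writes; counter now 5
#8 T2 CAS(4→5) fails; counter now 5
#9 T0 reads 5
#10 T0 CAS(5→6) writes; counter now 6
#11 T2 reads 6
#12 T2 CAS(6→7) writes; counter now 7
#13 T2 reads 7
#14 T2 CAS(7→8) writes; counter now 8
Flip is step 8.

step = 8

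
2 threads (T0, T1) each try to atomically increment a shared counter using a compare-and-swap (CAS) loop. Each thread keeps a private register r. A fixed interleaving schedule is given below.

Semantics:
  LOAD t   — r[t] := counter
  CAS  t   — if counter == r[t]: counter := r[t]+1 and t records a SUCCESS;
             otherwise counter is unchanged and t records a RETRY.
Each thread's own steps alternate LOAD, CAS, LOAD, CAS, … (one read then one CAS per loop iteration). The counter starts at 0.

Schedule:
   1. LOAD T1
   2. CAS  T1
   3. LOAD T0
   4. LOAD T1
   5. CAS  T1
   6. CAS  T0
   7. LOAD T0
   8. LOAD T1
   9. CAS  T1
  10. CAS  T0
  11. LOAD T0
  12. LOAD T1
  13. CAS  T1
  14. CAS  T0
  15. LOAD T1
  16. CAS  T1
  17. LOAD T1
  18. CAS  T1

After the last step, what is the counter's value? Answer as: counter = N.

counter = 6

[1] T1.load  rd  (counter 0, T1.r 0)
[2] T1.cas  hit  (counter 1, T1.r 0)
[3] T0.load  rd  (counter 1, T0.r 1)
[4] T1.load  rd  (counter 1, T1.r 1)
[5] T1.cas  hit  (counter 2, T1.r 1)
[6] T0.cas  miss  (counter 2, T0.r 1)
[7] T0.load  rd  (counter 2, T0.r 2)
[8] T1.load  rd  (counter 2, T1.r 2)
[9] T1.cas  hit  (counter 3, T1.r 2)
[10] T0.cas  miss  (counter 3, T0.r 2)
[11] T0.load  rd  (counter 3, T0.r 3)
[12] T1.load  rd  (counter 3, T1.r 3)
[13] T1.cas  hit  (counter 4, T1.r 3)
[14] T0.cas  miss  (counter 4, T0.r 3)
[15] T1.load  rd  (counter 4, T1.r 4)
[16] T1.cas  hit  (counter 5, T1.r 4)
[17] T1.load  rd  (counter 5, T1.r 5)
[18] T1.cas  hit  (counter 6, T1.r 5)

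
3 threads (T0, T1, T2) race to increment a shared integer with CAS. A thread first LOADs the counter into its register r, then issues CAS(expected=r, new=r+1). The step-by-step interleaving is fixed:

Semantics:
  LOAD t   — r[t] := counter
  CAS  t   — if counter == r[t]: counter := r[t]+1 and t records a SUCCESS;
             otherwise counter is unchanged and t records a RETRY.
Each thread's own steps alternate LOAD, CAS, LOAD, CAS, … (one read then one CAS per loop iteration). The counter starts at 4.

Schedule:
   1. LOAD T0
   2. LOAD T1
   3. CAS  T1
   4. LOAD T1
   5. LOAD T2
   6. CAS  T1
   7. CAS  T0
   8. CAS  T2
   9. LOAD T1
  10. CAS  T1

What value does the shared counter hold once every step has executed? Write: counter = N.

counter = 7

1. LOAD T0 → mem=4 r[T0]=4 [LOAD]
2. LOAD T1 → mem=4 r[T1]=4 [LOAD]
3. CAS T1 → mem=5 r[T1]=4 [OK]
4. LOAD T1 → mem=5 r[T1]=5 [LOAD]
5. LOAD T2 → mem=5 r[T2]=5 [LOAD]
6. CAS T1 → mem=6 r[T1]=5 [OK]
7. CAS T0 → mem=6 r[T0]=4 [RETRY]
8. CAS T2 → mem=6 r[T2]=5 [RETRY]
9. LOAD T1 → mem=6 r[T1]=6 [LOAD]
10. CAS T1 → mem=7 r[T1]=6 [OK]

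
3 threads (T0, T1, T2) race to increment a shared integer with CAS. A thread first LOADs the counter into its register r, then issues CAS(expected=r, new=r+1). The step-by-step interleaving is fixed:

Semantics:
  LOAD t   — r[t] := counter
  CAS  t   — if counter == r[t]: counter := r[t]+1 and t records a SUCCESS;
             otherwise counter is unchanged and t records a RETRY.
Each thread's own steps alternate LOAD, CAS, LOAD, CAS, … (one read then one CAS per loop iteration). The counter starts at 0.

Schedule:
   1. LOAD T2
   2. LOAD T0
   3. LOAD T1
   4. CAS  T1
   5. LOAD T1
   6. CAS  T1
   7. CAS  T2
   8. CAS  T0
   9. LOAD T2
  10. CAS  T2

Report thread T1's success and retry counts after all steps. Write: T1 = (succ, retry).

T1 = (2, 0)

step 1: T2 LOAD ⇒ load; ctr=0 reg=0
step 2: T0 LOAD ⇒ load; ctr=0 reg=0
step 3: T1 LOAD ⇒ load; ctr=0 reg=0
step 4: T1 CAS ⇒ ok; ctr=1 reg=0
step 5: T1 LOAD ⇒ load; ctr=1 reg=1
step 6: T1 CAS ⇒ ok; ctr=2 reg=1
step 7: T2 CAS ⇒ retry; ctr=2 reg=0
step 8: T0 CAS ⇒ retry; ctr=2 reg=0
step 9: T2 LOAD ⇒ load; ctr=2 reg=2
step 10: T2 CAS ⇒ ok; ctr=3 reg=2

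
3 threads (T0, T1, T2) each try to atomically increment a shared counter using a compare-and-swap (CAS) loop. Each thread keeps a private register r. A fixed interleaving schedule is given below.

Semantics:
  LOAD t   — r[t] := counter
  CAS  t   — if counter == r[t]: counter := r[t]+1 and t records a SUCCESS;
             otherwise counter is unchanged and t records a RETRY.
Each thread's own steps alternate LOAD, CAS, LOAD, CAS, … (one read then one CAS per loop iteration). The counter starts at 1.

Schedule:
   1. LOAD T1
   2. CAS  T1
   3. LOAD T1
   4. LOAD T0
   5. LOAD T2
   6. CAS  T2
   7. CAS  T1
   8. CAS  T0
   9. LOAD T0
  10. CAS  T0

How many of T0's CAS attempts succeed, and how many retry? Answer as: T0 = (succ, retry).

   1) LOAD T1:  M=1  r_T1=1
   2) CAS  T1:  M=2  r_T1=1 ✓
   3) LOAD T1:  M=2  r_T1=2
   4) LOAD T0:  M=2  r_T0=2
   5) LOAD T2:  M=2  r_T2=2
   6) CAS  T2:  M=3  r_T2=2 ✓
   7) CAS  T1:  M=3  r_T1=2 ✗
   8) CAS  T0:  M=3  r_T0=2 ✗
   9) LOAD T0:  M=3  r_T0=3
  10) CAS  T0:  M=4  r_T0=3 ✓

T0 = (1, 1)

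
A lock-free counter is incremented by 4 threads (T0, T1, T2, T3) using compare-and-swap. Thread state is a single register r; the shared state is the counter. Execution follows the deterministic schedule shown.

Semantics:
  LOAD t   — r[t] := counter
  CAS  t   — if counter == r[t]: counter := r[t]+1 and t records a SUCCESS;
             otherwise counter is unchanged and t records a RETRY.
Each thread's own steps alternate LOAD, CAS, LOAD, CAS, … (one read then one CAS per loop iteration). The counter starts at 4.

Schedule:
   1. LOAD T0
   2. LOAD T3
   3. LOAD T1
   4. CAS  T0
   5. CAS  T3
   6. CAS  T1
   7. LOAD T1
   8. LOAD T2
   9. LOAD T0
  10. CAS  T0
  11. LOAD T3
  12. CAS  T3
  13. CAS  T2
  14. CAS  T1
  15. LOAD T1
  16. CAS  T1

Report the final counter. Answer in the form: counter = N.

step 1: T0 LOAD ⇒ load; ctr=4 reg=4
step 2: T3 LOAD ⇒ load; ctr=4 reg=4
step 3: T1 LOAD ⇒ load; ctr=4 reg=4
step 4: T0 CAS ⇒ ok; ctr=5 reg=4
step 5: T3 CAS ⇒ retry; ctr=5 reg=4
step 6: T1 CAS ⇒ retry; ctr=5 reg=4
step 7: T1 LOAD ⇒ load; ctr=5 reg=5
step 8: T2 LOAD ⇒ load; ctr=5 reg=5
step 9: T0 LOAD ⇒ load; ctr=5 reg=5
step 10: T0 CAS ⇒ ok; ctr=6 reg=5
step 11: T3 LOAD ⇒ load; ctr=6 reg=6
step 12: T3 CAS ⇒ ok; ctr=7 reg=6
step 13: T2 CAS ⇒ retry; ctr=7 reg=5
step 14: T1 CAS ⇒ retry; ctr=7 reg=5
step 15: T1 LOAD ⇒ load; ctr=7 reg=7
step 16: T1 CAS ⇒ ok; ctr=8 reg=7

counter = 8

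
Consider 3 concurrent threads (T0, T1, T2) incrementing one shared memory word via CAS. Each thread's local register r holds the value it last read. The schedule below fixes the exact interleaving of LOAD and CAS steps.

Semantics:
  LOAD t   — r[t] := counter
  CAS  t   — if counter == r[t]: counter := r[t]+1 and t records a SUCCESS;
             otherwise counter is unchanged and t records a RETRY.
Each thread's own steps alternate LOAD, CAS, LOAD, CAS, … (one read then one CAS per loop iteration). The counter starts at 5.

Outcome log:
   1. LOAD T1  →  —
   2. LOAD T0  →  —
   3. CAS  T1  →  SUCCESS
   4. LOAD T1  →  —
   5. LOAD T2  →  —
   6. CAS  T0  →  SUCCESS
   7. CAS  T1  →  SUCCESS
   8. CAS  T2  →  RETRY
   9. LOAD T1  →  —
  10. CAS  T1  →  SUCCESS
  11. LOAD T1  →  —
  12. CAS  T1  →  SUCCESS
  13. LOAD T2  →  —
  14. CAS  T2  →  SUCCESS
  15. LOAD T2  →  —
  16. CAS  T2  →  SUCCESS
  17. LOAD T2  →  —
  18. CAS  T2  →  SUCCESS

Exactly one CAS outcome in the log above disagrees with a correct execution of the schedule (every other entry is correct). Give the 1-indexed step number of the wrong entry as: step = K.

step = 6

Re-executing:
[1] T1.load  rd  (counter 5, T1.r 5)
[2] T0.load  rd  (counter 5, T0.r 5)
[3] T1.cas  hit  (counter 6, T1.r 5)
[4] T1.load  rd  (counter 6, T1.r 6)
[5] T2.load  rd  (counter 6, T2.r 6)
[6] T0.cas  miss  (counter 6, T0.r 5)
[7] T1.cas  hit  (counter 7, T1.r 6)
[8] T2.cas  miss  (counter 7, T2.r 6)
[9] T1.load  rd  (counter 7, T1.r 7)
[10] T1.cas  hit  (counter 8, T1.r 7)
[11] T1.load  rd  (counter 8, T1.r 8)
[12] T1.cas  hit  (counter 9, T1.r 8)
[13] T2.load  rd  (counter 9, T2.r 9)
[14] T2.cas  hit  (counter 10, T2.r 9)
[15] T2.load  rd  (counter 10, T2.r 10)
[16] T2.cas  hit  (counter 11, T2.r 10)
[17] T2.load  rd  (counter 11, T2.r 11)
[18] T2.cas  hit  (counter 12, T2.r 11)
Mismatch at 6.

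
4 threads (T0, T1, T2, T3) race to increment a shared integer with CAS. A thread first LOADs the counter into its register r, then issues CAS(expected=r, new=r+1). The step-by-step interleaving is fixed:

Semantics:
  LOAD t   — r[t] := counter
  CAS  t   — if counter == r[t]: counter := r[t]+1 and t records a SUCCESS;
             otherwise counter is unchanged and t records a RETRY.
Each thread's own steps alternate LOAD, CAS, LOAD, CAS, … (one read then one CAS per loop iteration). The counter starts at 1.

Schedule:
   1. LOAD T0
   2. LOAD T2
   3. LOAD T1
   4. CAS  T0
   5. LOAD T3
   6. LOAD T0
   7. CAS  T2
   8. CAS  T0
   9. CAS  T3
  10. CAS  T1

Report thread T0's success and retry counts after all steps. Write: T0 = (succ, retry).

T0 = (2, 0)

1. LOAD T0 → mem=1 r[T0]=1 [LOAD]
2. LOAD T2 → mem=1 r[T2]=1 [LOAD]
3. LOAD T1 → mem=1 r[T1]=1 [LOAD]
4. CAS T0 → mem=2 r[T0]=1 [OK]
5. LOAD T3 → mem=2 r[T3]=2 [LOAD]
6. LOAD T0 → mem=2 r[T0]=2 [LOAD]
7. CAS T2 → mem=2 r[T2]=1 [RETRY]
8. CAS T0 → mem=3 r[T0]=2 [OK]
9. CAS T3 → mem=3 r[T3]=2 [RETRY]
10. CAS T1 → mem=3 r[T1]=1 [RETRY]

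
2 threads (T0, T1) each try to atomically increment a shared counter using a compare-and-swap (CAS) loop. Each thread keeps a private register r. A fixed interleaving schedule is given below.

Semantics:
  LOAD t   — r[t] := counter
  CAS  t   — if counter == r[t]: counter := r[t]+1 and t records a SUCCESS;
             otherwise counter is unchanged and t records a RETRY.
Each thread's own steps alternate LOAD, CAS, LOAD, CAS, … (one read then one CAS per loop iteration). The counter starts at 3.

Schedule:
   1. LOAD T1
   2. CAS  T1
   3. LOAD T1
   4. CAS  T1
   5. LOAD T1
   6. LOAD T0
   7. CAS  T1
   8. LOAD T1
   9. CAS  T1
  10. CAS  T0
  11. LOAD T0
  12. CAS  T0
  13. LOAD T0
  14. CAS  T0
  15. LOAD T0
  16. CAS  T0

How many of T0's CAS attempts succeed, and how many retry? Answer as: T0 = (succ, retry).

T0 = (3, 1)

#1 T1 reads 3
#2 T1 CAS(3→4) writes; counter now 4
#3 T1 reads 4
#4 T1 CAS(4→5) writes; counter now 5
#5 T1 reads 5
#6 T0 reads 5
#7 T1 CAS(5→6) writes; counter now 6
#8 T1 reads 6
#9 T1 CAS(6→7) writes; counter now 7
#10 T0 CAS(5→6) fails; counter now 7
#11 T0 reads 7
#12 T0 CAS(7→8) writes; counter now 8
#13 T0 reads 8
#14 T0 CAS(8→9) writes; counter now 9
#15 T0 reads 9
#16 T0 CAS(9→10) writes; counter now 10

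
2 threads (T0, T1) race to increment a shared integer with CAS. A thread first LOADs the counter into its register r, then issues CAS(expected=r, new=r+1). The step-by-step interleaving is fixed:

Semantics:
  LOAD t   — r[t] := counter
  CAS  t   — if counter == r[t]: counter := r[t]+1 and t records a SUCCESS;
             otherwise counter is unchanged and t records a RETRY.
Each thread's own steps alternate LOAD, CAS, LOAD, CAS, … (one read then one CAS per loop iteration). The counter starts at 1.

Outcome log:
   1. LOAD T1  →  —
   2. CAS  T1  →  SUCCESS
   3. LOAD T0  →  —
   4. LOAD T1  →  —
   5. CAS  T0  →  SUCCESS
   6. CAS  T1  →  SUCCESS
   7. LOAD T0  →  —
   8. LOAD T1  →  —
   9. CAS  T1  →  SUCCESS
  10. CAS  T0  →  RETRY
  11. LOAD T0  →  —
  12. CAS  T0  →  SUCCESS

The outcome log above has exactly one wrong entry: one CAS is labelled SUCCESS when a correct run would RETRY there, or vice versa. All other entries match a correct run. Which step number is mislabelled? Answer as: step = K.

Re-executing:
[1] T1.load  rd  (counter 1, T1.r 1)
[2] T1.cas  hit  (counter 2, T1.r 1)
[3] T0.load  rd  (counter 2, T0.r 2)
[4] T1.load  rd  (counter 2, T1.r 2)
[5] T0.cas  hit  (counter 3, T0.r 2)
[6] T1.cas  miss  (counter 3, T1.r 2)
[7] T0.load  rd  (counter 3, T0.r 3)
[8] T1.load  rd  (counter 3, T1.r 3)
[9] T1.cas  hit  (counter 4, T1.r 3)
[10] T0.cas  miss  (counter 4, T0.r 3)
[11] T0.load  rd  (counter 4, T0.r 4)
[12] T0.cas  hit  (counter 5, T0.r 4)
Mismatch at 6.

step = 6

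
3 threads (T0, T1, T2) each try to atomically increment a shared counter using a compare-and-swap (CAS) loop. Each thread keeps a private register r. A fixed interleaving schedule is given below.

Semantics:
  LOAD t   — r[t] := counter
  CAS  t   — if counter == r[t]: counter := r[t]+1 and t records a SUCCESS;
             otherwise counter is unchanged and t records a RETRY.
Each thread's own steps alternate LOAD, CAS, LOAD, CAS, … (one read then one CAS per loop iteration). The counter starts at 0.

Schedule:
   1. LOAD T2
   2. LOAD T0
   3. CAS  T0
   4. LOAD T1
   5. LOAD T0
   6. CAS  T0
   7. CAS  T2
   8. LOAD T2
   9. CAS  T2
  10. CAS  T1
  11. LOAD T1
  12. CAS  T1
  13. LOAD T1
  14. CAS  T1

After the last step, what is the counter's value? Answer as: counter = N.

counter = 5

#1 T2 reads 0
#2 T0 reads 0
#3 T0 CAS(0→1) writes; counter now 1
#4 T1 reads 1
#5 T0 reads 1
#6 T0 CAS(1→2) writes; counter now 2
#7 T2 CAS(0→1) fails; counter now 2
#8 T2 reads 2
#9 T2 CAS(2→3) writes; counter now 3
#10 T1 CAS(1→2) fails; counter now 3
#11 T1 reads 3
#12 T1 CAS(3→4) writes; counter now 4
#13 T1 reads 4
#14 T1 CAS(4→5) writes; counter now 5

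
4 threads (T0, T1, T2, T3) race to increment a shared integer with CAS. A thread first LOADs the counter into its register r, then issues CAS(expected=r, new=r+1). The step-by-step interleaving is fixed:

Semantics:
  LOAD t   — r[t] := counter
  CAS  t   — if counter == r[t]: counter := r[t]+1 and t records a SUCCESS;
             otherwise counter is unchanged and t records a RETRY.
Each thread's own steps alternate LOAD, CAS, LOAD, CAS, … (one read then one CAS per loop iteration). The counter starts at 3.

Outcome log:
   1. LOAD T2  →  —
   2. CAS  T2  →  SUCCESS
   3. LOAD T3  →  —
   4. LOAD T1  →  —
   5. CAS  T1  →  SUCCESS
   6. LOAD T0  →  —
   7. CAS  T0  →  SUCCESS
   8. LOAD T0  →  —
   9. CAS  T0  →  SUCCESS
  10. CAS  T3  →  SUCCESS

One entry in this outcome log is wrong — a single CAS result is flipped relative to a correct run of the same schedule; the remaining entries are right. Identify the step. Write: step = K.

Reference trace:
1. LOAD T2 → mem=3 r[T2]=3 [LOAD]
2. CAS T2 → mem=4 r[T2]=3 [OK]
3. LOAD T3 → mem=4 r[T3]=4 [LOAD]
4. LOAD T1 → mem=4 r[T1]=4 [LOAD]
5. CAS T1 → mem=5 r[T1]=4 [OK]
6. LOAD T0 → mem=5 r[T0]=5 [LOAD]
7. CAS T0 → mem=6 r[T0]=5 [OK]
8. LOAD T0 → mem=6 r[T0]=6 [LOAD]
9. CAS T0 → mem=7 r[T0]=6 [OK]
10. CAS T3 → mem=7 r[T3]=4 [RETRY]
Log disagrees first at step 10.

step = 10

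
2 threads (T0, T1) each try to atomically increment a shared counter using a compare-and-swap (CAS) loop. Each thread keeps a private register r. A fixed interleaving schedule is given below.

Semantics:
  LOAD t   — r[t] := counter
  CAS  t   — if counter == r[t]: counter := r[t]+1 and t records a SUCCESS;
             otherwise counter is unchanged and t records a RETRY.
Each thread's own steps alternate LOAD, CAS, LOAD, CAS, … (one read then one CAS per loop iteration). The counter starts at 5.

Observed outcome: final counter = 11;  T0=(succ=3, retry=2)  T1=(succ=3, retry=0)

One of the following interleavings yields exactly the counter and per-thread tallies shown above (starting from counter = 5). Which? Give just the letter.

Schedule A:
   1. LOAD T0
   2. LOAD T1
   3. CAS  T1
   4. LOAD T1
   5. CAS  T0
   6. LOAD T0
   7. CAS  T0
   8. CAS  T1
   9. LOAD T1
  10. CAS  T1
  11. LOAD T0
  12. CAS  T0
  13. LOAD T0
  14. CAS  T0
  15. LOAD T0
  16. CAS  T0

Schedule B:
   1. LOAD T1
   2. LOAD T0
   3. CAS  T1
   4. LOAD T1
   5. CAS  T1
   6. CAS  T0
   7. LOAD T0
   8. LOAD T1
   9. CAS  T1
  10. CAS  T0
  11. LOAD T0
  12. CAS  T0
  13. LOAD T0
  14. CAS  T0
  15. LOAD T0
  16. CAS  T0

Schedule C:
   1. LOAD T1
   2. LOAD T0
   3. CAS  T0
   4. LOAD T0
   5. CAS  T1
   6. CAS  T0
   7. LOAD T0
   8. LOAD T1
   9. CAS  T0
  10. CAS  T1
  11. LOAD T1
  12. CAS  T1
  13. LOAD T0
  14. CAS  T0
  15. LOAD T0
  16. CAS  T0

Simulating candidate B:
T1 LOAD — after: cnt=5, r=5 — load
T0 LOAD — after: cnt=5, r=5 — load
T1 CAS — after: cnt=6, r=5 — ok
T1 LOAD — after: cnt=6, r=6 — load
T1 CAS — after: cnt=7, r=6 — ok
T0 CAS — after: cnt=7, r=5 — retry
T0 LOAD — after: cnt=7, r=7 — load
T1 LOAD — after: cnt=7, r=7 — load
T1 CAS — after: cnt=8, r=7 — ok
T0 CAS — after: cnt=8, r=7 — retry
T0 LOAD — after: cnt=8, r=8 — load
T0 CAS — after: cnt=9, r=8 — ok
T0 LOAD — after: cnt=9, r=9 — load
T0 CAS — after: cnt=10, r=9 — ok
T0 LOAD — after: cnt=10, r=10 — load
T0 CAS — after: cnt=11, r=10 — ok

B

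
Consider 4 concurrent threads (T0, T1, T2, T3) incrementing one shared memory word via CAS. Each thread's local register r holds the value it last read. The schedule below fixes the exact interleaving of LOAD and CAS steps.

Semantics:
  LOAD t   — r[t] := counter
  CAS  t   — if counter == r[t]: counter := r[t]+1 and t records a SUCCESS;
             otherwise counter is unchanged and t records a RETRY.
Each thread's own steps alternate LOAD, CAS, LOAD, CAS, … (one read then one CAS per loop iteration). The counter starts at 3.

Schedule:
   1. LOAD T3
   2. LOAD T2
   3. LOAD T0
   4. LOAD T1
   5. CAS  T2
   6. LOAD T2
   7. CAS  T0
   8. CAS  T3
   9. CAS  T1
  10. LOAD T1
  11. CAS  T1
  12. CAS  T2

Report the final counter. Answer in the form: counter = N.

step 1: T3 LOAD ⇒ load; ctr=3 reg=3
step 2: T2 LOAD ⇒ load; ctr=3 reg=3
step 3: T0 LOAD ⇒ load; ctr=3 reg=3
step 4: T1 LOAD ⇒ load; ctr=3 reg=3
step 5: T2 CAS ⇒ ok; ctr=4 reg=3
step 6: T2 LOAD ⇒ load; ctr=4 reg=4
step 7: T0 CAS ⇒ retry; ctr=4 reg=3
step 8: T3 CAS ⇒ retry; ctr=4 reg=3
step 9: T1 CAS ⇒ retry; ctr=4 reg=3
step 10: T1 LOAD ⇒ load; ctr=4 reg=4
step 11: T1 CAS ⇒ ok; ctr=5 reg=4
step 12: T2 CAS ⇒ retry; ctr=5 reg=4

counter = 5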